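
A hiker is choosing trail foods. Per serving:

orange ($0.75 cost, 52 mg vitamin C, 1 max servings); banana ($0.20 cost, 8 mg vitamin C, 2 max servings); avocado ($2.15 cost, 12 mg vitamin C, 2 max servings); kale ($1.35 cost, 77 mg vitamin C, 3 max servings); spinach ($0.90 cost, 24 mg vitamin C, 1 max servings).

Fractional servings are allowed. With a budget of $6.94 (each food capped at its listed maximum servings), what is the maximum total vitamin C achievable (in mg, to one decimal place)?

Vitamin C per dollar: orange 69.33, kale 57.04, banana 40, spinach 26.67, avocado 5.581.
Take 1 serving of orange: spends $0.75, +52.0 mg vitamin C (running total 52.0 mg).
Take 3 servings of kale: spends $4.05, +231.0 mg vitamin C (running total 283.0 mg).
Take 2 servings of banana: spends $0.40, +16.0 mg vitamin C (running total 299.0 mg).
Take 1 serving of spinach: spends $0.90, +24.0 mg vitamin C (running total 323.0 mg).
Take 0.3907 servings of avocado: spends $0.84, +4.7 mg vitamin C (running total 327.7 mg).
Filling greedily by vitamin C-per-dollar is optimal for one linear limit, giving 327.7 mg.

327.7 mg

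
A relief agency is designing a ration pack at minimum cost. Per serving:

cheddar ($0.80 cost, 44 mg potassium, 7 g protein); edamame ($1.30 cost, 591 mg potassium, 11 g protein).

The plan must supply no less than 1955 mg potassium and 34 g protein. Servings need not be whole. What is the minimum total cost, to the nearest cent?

An LP optimum is at a vertex; with two nutrient constraints at most two foods are used. Check each candidate.
cheddar only: max(1955/44, 34/7) = 44.43 servings → $35.55.
edamame only: max(1955/591, 34/11) = 3.308 servings → $4.30.
cheddar + edamame with both targets exact would need a negative amount; discard.
The minimum over all feasible corners is $4.30.

$4.30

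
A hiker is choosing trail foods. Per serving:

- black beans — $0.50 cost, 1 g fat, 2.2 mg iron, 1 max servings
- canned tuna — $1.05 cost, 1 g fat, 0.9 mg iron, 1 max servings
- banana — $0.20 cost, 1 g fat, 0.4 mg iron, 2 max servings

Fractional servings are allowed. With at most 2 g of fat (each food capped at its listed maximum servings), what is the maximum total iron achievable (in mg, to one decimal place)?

Iron per g fat: black beans 2.2, canned tuna 0.9, banana 0.4.
Take 1 serving of black beans: uses 1 g fat, +2.2 mg iron (running total 2.2 mg).
Take 1 serving of canned tuna: uses 1 g fat, +0.9 mg iron (running total 3.1 mg).
Greedy by best ratio exhausts the fat allowance optimally: 3.1 mg.

3.1 mg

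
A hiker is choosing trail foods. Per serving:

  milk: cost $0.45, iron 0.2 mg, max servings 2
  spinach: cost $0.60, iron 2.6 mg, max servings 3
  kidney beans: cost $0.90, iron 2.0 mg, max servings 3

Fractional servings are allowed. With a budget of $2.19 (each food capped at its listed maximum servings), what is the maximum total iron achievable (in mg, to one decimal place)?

8.7 mg

Iron per dollar: spinach 4.333, kidney beans 2.222, milk 0.4444.
Take 3 servings of spinach: spends $1.80, +7.8 mg iron (running total 7.8 mg).
Take 0.4333 servings of kidney beans: spends $0.39, +0.9 mg iron (running total 8.7 mg).
Greedy by best ratio exhausts the cost allowance optimally: 8.7 mg.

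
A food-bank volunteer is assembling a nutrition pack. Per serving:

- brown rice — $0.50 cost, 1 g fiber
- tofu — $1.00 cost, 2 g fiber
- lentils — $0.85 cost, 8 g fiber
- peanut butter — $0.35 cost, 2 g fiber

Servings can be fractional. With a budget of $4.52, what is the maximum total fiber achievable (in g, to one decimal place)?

42.5 g

Fiber per dollar: lentils 9.412, peanut butter 5.714, brown rice 2, tofu 2.
With no serving limits, spend the whole cost allowance on lentils: $4.52 / $0.85 × 8 g = 42.5 g.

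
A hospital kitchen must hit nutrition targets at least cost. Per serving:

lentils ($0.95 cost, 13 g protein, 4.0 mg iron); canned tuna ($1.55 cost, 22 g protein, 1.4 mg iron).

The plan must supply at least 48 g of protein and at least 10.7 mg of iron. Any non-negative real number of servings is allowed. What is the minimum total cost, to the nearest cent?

$3.46

lentils only: max(48/13, 10.7/4.0) = 3.692 servings → $3.51.
canned tuna only: max(48/22, 10.7/1.4) = 7.643 servings → $11.85.
lentils + canned tuna with both tight: 2.41 servings and 0.7579 servings → $3.46.
The minimum over all feasible corners is $3.46.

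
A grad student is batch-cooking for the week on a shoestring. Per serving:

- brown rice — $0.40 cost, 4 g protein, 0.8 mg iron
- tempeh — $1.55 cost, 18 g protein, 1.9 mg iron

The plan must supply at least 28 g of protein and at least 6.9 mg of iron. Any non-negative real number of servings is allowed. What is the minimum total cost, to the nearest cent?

With two linear requirements the optimum uses one or two foods; enumerate the corners.
brown rice only: max(28/4, 6.9/0.8) = 8.625 servings → $3.45.
tempeh only: max(28/18, 6.9/1.9) = 3.632 servings → $5.63.
brown rice + tempeh: the both-tight solution has a negative serving — not a feasible corner.
Cheapest feasible corner: $3.45.

$3.45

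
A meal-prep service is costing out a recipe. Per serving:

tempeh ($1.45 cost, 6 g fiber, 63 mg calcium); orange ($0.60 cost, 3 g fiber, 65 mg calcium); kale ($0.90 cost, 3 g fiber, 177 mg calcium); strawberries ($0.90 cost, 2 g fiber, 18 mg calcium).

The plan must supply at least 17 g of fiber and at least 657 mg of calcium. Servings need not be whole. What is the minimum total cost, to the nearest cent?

Compare the cost at each extreme point of the feasible region.
tempeh only: max(17/6, 657/63) = 10.43 servings → $15.12.
orange only: max(17/3, 657/65) = 10.11 servings → $6.06.
kale only: max(17/3, 657/177) = 5.667 servings → $5.10.
strawberries only: max(17/2, 657/18) = 36.5 servings → $32.85.
tempeh + orange: the both-tight solution has a negative serving — not a feasible corner.
tempeh + kale with both tight: 1.189 servings and 3.289 servings → $4.68.
tempeh + strawberries with both targets exact would need a negative amount; discard.
orange + kale with both tight: 3.089 servings and 2.577 servings → $4.17.
orange + strawberries: intersection lies outside the first quadrant.
kale + strawberries with both tight: 3.36 servings and 3.46 servings → $6.14.
The minimum over all feasible corners is $4.17.

$4.17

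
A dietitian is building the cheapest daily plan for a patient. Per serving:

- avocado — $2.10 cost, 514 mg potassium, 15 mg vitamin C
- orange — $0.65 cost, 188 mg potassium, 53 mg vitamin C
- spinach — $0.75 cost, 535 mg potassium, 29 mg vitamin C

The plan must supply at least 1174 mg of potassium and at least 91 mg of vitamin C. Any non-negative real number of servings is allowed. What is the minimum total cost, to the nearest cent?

For a min-cost LP with two ≥-constraints, a basic feasible solution has at most two positive variables.
avocado only: max(1174/514, 91/15) = 6.067 servings → $12.74.
orange only: max(1174/188, 91/53) = 6.245 servings → $4.06.
spinach only: max(1174/535, 91/29) = 3.138 servings → $2.35.
avocado + orange with both tight: 1.847 servings and 1.194 servings → $4.66.
avocado + spinach with both targets exact would need a negative amount; discard.
orange + spinach with both tight: 0.6392 servings and 1.97 servings → $1.89.
Cheapest feasible corner: $1.89.

$1.89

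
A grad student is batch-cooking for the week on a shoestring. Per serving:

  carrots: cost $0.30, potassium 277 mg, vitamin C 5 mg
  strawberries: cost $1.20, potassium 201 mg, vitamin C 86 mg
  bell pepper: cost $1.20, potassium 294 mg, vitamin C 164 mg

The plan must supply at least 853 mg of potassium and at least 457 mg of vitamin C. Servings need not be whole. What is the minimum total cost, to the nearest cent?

$3.38

Check every corner: each single food scaled to meet both minima, and each pair solved so both constraints bind.
carrots only: max(853/277, 457/5) = 91.4 servings → $27.42.
strawberries only: max(853/201, 457/86) = 5.314 servings → $6.38.
bell pepper only: max(853/294, 457/164) = 2.901 servings → $3.48.
carrots + strawberries: the both-tight solution has a negative serving — not a feasible corner.
carrots + bell pepper with both tight: 0.1259 servings and 2.783 servings → $3.38.
strawberries + bell pepper with both tight: 0.7206 servings and 2.409 servings → $3.76.
The minimum over all feasible corners is $3.38.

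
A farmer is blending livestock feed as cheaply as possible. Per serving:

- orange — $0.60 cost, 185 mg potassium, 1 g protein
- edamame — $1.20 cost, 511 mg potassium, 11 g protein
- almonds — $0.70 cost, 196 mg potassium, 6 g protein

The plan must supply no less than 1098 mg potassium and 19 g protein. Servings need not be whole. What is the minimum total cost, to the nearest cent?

$2.58

Two binding constraints pin down two serving amounts, so the optimal mix uses at most two foods. The candidates are each food alone (scaled to the tighter of potassium/protein) and each pair with both constraints tight.
orange only: max(1098/185, 19/1) = 19 servings → $11.40.
edamame only: max(1098/511, 19/11) = 2.149 servings → $2.58.
almonds only: max(1098/196, 19/6) = 5.602 servings → $3.92.
orange + edamame with both tight: 1.554 servings and 1.586 servings → $2.84.
orange + almonds with both tight: 3.133 servings and 2.644 servings → $3.73.
edamame + almonds: intersection lies outside the first quadrant.
So the least-cost plan costs $2.58.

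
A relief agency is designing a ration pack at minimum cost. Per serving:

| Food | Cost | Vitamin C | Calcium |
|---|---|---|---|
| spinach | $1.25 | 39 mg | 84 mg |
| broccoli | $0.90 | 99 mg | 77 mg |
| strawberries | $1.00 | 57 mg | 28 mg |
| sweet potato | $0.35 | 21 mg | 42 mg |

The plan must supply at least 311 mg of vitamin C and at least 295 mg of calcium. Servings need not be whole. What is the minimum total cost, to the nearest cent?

With two linear requirements the optimum uses one or two foods; enumerate the corners.
spinach only: max(311/39, 295/84) = 7.974 servings → $9.97.
broccoli only: max(311/99, 295/77) = 3.831 servings → $3.45.
strawberries only: max(311/57, 295/28) = 10.54 servings → $10.54.
sweet potato only: max(311/21, 295/42) = 14.81 servings → $5.18.
spinach + broccoli with both tight: 0.9896 servings and 2.752 servings → $3.71.
spinach + strawberries with both tight: 2.193 servings and 3.955 servings → $6.70.
spinach + sweet potato with both targets exact would need a negative amount; discard.
broccoli + strawberries: intersection lies outside the first quadrant.
broccoli + sweet potato with both tight: 2.702 servings and 2.069 servings → $3.16.
strawberries + sweet potato with both tight: 3.802 servings and 4.489 servings → $5.37.
Cheapest feasible corner: $3.16.

$3.16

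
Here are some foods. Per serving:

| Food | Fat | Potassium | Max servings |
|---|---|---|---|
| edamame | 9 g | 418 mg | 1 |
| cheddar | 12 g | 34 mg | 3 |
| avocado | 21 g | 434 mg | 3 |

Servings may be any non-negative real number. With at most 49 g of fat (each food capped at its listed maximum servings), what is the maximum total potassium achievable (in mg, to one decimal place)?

Potassium per g fat: edamame 46.44, avocado 20.67, cheddar 2.833.
Take 1 serving of edamame: uses 9 g fat, +418.0 mg potassium (running total 418.0 mg).
Take 1.905 servings of avocado: uses 40 g fat, +826.7 mg potassium (running total 1244.7 mg).
Greedy by best ratio exhausts the fat allowance optimally: 1244.7 mg.

1244.7 mg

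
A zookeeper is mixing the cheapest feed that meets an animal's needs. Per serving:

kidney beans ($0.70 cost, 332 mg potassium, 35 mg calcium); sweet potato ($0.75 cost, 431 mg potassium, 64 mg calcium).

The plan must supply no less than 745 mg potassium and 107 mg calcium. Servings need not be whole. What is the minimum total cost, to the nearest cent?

An LP optimum is at a vertex; with two nutrient constraints at most two foods are used. Check each candidate.
kidney beans only: max(745/332, 107/35) = 3.057 servings → $2.14.
sweet potato only: max(745/431, 107/64) = 1.729 servings → $1.30.
kidney beans + sweet potato with both tight: 0.2536 servings and 1.533 servings → $1.33.
So the least-cost plan costs $1.30.

$1.30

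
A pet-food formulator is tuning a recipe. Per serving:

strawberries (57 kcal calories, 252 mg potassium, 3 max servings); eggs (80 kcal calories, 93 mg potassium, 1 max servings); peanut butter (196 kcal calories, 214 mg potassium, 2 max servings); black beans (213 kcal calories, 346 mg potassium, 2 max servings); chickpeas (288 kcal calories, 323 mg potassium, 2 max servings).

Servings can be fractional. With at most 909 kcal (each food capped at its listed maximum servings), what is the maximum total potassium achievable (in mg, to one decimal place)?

1801.2 mg

Potassium per kcal: strawberries 4.421, black beans 1.624, eggs 1.163, chickpeas 1.122, peanut butter 1.092.
Take 3 servings of strawberries: uses 171 kcal, +756.0 mg potassium (running total 756.0 mg).
Take 2 servings of black beans: uses 426 kcal, +692.0 mg potassium (running total 1448.0 mg).
Take 1 serving of eggs: uses 80 kcal, +93.0 mg potassium (running total 1541.0 mg).
Take 0.8056 servings of chickpeas: uses 232 kcal, +260.2 mg potassium (running total 1801.2 mg).
Greedy by best ratio exhausts the calories allowance optimally: 1801.2 mg.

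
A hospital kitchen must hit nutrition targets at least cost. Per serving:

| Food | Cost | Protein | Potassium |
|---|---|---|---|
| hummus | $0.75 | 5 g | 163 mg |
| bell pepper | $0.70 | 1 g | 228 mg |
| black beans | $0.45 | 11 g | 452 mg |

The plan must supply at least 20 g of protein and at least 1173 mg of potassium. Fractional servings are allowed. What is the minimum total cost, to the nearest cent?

$1.17

hummus only: max(20/5, 1173/163) = 7.196 servings → $5.40.
bell pepper only: max(20/1, 1173/228) = 20 servings → $14.00.
black beans only: max(20/11, 1173/452) = 2.595 servings → $1.17.
hummus + bell pepper with both tight: 3.467 servings and 2.666 servings → $4.47.
hummus + black beans: intersection lies outside the first quadrant.
bell pepper + black beans with both tight: 1.879 servings and 1.647 servings → $2.06.
The minimum over all feasible corners is $1.17.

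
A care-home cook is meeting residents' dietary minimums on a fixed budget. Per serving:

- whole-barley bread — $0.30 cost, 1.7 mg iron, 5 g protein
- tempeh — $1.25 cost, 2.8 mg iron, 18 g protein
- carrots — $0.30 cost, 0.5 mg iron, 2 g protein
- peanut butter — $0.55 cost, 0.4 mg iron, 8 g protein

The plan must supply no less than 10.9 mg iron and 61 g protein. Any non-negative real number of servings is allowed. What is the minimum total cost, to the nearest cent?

This is a tiny linear program; its minimum lies at a vertex of the feasible set. List the vertices and price them.
whole-barley bread only: max(10.9/1.7, 61/5) = 12.2 servings → $3.66.
tempeh only: max(10.9/2.8, 61/18) = 3.893 servings → $4.87.
carrots only: max(10.9/0.5, 61/2) = 30.5 servings → $9.15.
peanut butter only: max(10.9/0.4, 61/8) = 27.25 servings → $14.99.
whole-barley bread + tempeh with both tight: 1.53 servings and 2.964 servings → $4.16.
whole-barley bread + carrots: intersection lies outside the first quadrant.
whole-barley bread + peanut butter with both tight: 5.414 servings and 4.241 servings → $3.96.
tempeh + carrots with both tight: 2.559 servings and 7.471 servings → $5.44.
tempeh + peanut butter: the both-tight solution has a negative serving — not a feasible corner.
carrots + peanut butter with both tight: 19.62 servings and 2.719 servings → $7.38.
The minimum over all feasible corners is $3.66.

$3.66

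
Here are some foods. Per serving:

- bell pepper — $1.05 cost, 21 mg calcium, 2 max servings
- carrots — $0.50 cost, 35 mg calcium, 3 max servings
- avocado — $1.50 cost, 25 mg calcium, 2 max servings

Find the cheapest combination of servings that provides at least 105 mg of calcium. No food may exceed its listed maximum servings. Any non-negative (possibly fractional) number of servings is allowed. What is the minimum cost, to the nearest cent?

$1.50

Cost per mg of calcium: carrots $0.0143, bell pepper $0.0500, avocado $0.0600.
Take 3 servings of carrots: +105.0 mg calcium for $1.50 (total $1.50, still need 0.0 mg).
Greedy by cheapest-per-mg is optimal for a single linear constraint, so the minimum cost is $1.50.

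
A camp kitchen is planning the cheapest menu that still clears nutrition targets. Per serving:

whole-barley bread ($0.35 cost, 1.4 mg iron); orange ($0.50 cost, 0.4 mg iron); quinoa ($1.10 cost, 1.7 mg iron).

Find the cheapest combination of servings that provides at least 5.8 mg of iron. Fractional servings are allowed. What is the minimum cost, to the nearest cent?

$1.45

Cost per mg of iron: whole-barley bread $0.2500, quinoa $0.6471, orange $1.2500.
With no serving limits, use only whole-barley bread: 5.8 mg / 1.4 mg = 4.143 servings × $0.35 = $1.45.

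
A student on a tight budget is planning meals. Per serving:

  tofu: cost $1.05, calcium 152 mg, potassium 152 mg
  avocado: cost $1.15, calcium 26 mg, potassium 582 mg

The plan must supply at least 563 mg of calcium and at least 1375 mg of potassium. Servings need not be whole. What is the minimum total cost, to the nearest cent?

$5.31

Check every corner: each single food scaled to meet both minima, and each pair solved so both constraints bind.
tofu only: max(563/152, 1375/152) = 9.046 servings → $9.50.
avocado only: max(563/26, 1375/582) = 21.65 servings → $24.90.
tofu + avocado with both tight: 3.454 servings and 1.46 servings → $5.31.
Cheapest feasible corner: $5.31.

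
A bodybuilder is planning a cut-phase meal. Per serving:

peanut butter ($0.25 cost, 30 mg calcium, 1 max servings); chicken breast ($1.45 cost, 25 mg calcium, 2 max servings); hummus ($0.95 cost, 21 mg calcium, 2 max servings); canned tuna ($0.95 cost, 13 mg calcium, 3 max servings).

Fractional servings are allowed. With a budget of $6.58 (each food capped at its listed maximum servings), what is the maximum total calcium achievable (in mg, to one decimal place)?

Calcium per dollar: peanut butter 120, hummus 22.11, chicken breast 17.24, canned tuna 13.68.
Take 1 serving of peanut butter: spends $0.25, +30.0 mg calcium (running total 30.0 mg).
Take 2 servings of hummus: spends $1.90, +42.0 mg calcium (running total 72.0 mg).
Take 2 servings of chicken breast: spends $2.90, +50.0 mg calcium (running total 122.0 mg).
Take 1.611 servings of canned tuna: spends $1.53, +20.9 mg calcium (running total 142.9 mg).
Greedy by best ratio exhausts the cost allowance optimally: 142.9 mg.

142.9 mg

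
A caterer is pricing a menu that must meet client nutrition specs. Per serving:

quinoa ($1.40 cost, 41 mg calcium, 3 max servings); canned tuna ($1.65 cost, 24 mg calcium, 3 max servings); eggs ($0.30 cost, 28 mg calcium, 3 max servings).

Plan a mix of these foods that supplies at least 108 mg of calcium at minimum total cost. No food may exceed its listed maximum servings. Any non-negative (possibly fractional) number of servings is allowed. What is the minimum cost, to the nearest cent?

$1.72

Cost per mg of calcium: eggs $0.0107, quinoa $0.0341, canned tuna $0.0688.
Take 3 servings of eggs: +84.0 mg calcium for $0.90 (total $0.90, still need 24.0 mg).
Take 0.5854 servings of quinoa: +24.0 mg calcium for $0.82 (total $1.72, still need 0.0 mg).
Filling from the cheapest source first is optimal under one linear minimum: $1.72.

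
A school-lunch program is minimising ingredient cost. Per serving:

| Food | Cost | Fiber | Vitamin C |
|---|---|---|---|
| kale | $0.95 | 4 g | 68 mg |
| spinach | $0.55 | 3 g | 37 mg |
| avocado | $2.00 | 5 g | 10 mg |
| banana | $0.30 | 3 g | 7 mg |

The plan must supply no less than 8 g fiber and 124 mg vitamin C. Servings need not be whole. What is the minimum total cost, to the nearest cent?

$1.76

With two linear requirements the optimum uses one or two foods; enumerate the corners.
kale only: max(8/4, 124/68) = 2 servings → $1.90.
spinach only: max(8/3, 124/37) = 3.351 servings → $1.84.
avocado only: max(8/5, 124/10) = 12.4 servings → $24.80.
banana only: max(8/3, 124/7) = 17.71 servings → $5.31.
kale + spinach with both tight: 1.357 servings and 0.8571 servings → $1.76.
kale + avocado with both tight: 1.8 servings and 0.16 servings → $2.03.
kale + banana with both tight: 1.795 servings and 0.2727 servings → $1.79.
spinach + avocado: the both-tight solution has a negative serving — not a feasible corner.
spinach + banana with both targets exact would need a negative amount; discard.
avocado + banana: intersection lies outside the first quadrant.
The minimum over all feasible corners is $1.76.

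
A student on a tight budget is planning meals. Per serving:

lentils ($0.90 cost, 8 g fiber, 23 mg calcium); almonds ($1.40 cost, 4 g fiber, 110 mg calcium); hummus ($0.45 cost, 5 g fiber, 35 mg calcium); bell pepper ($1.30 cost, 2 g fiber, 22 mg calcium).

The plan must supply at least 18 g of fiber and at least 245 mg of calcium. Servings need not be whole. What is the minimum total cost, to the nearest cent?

$3.13

Compare the cost at each extreme point of the feasible region.
lentils only: max(18/8, 245/23) = 10.65 servings → $9.59.
almonds only: max(18/4, 245/110) = 4.5 servings → $6.30.
hummus only: max(18/5, 245/35) = 7 servings → $3.15.
bell pepper only: max(18/2, 245/22) = 11.14 servings → $14.48.
lentils + almonds with both tight: 1.269 servings and 1.962 servings → $3.89.
lentils + hummus with both targets exact would need a negative amount; discard.
lentils + bell pepper: the both-tight solution has a negative serving — not a feasible corner.
almonds + hummus with both tight: 1.451 servings and 2.439 servings → $3.13.
almonds + bell pepper with both tight: 0.7121 servings and 7.576 servings → $10.85.
hummus + bell pepper with both targets exact would need a negative amount; discard.
The minimum over all feasible corners is $3.13.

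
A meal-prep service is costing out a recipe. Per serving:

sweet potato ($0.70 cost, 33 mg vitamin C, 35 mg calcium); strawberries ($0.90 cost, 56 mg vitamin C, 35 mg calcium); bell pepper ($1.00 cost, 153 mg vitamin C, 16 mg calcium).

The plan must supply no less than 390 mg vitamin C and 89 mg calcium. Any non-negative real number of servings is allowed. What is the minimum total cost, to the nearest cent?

sweet potato only: max(390/33, 89/35) = 11.82 servings → $8.27.
strawberries only: max(390/56, 89/35) = 6.964 servings → $6.27.
bell pepper only: max(390/153, 89/16) = 5.562 servings → $5.56.
sweet potato + strawberries: intersection lies outside the first quadrant.
sweet potato + bell pepper with both tight: 1.528 servings and 2.219 servings → $3.29.
strawberries + bell pepper with both tight: 1.654 servings and 1.943 servings → $3.43.
So the least-cost plan costs $3.29.

$3.29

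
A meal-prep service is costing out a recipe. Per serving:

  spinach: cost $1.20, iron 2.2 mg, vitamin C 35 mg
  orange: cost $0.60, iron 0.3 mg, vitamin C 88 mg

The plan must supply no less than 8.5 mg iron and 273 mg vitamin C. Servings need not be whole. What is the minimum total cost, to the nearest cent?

$5.36

A basic optimal solution has at most two foods positive. Try each food alone and each pair with both targets met exactly.
spinach only: max(8.5/2.2, 273/35) = 7.8 servings → $9.36.
orange only: max(8.5/0.3, 273/88) = 28.33 servings → $17.00.
spinach + orange with both tight: 3.638 servings and 1.655 servings → $5.36.
So the least-cost plan costs $5.36.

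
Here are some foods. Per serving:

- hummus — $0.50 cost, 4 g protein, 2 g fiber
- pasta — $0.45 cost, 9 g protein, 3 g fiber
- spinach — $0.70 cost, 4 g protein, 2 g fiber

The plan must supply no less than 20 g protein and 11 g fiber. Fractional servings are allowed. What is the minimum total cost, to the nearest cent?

$1.65

With two linear requirements the optimum uses one or two foods; enumerate the corners.
hummus only: max(20/4, 11/2) = 5.5 servings → $2.75.
pasta only: max(20/9, 11/3) = 3.667 servings → $1.65.
spinach only: max(20/4, 11/2) = 5.5 servings → $3.85.
hummus + pasta: intersection lies outside the first quadrant.
hummus + spinach (both tight): parallel constraints — no distinct corner.
pasta + spinach with both targets exact would need a negative amount; discard.
Cheapest feasible corner: $1.65.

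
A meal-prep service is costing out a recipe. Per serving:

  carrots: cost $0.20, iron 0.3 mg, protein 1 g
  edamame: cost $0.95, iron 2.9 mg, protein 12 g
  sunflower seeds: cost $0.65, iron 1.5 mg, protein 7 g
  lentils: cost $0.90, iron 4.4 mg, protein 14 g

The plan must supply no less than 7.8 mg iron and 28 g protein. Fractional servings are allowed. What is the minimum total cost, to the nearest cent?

$1.80

A basic optimal solution has at most two foods positive. Try each food alone and each pair with both targets met exactly.
carrots only: max(7.8/0.3, 28/1) = 28 servings → $5.60.
edamame only: max(7.8/2.9, 28/12) = 2.69 servings → $2.56.
sunflower seeds only: max(7.8/1.5, 28/7) = 5.2 servings → $3.38.
lentils only: max(7.8/4.4, 28/14) = 2 servings → $1.80.
carrots + edamame with both tight: 17.71 servings and 0.8571 servings → $4.36.
carrots + sunflower seeds with both tight: 21 servings and 1 serving → $4.85.
carrots + lentils: the both-tight solution has a negative serving — not a feasible corner.
edamame + sunflower seeds: the both-tight solution has a negative serving — not a feasible corner.
edamame + lentils with both tight: 1.148 servings and 1.016 servings → $2.00.
sunflower seeds + lentils with both tight: 1.429 servings and 1.286 servings → $2.09.
Cheapest feasible corner: $1.80.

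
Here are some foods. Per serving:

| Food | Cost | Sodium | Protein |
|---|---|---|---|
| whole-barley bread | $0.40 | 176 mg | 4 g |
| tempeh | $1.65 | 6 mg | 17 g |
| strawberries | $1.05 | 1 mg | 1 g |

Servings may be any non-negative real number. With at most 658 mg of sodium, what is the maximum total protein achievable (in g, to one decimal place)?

Protein per mg sodium: tempeh 2.833, strawberries 1, whole-barley bread 0.02273.
With no serving limits, spend the whole sodium allowance on tempeh: 658 mg / 6 mg × 17 g = 1864.3 g.

1864.3 g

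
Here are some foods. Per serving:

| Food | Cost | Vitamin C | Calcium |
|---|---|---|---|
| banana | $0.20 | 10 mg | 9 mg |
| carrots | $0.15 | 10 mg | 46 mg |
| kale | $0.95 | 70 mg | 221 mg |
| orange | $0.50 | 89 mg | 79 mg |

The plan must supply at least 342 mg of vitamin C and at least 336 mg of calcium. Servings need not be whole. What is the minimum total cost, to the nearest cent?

$2.00

Minimising a linear cost over {vitamin C ≥ 342, calcium ≥ 336, servings ≥ 0} — the optimum is at a vertex, using one or two foods.
banana only: max(342/10, 336/9) = 37.33 servings → $7.47.
carrots only: max(342/10, 336/46) = 34.2 servings → $5.13.
kale only: max(342/70, 336/221) = 4.886 servings → $4.64.
orange only: max(342/89, 336/79) = 4.253 servings → $2.13.
banana + carrots with both tight: 33.44 servings and 0.7622 servings → $6.80.
banana + kale with both tight: 32.95 servings and 0.1785 servings → $6.76.
banana + orange: intersection lies outside the first quadrant.
carrots + kale: intersection lies outside the first quadrant.
carrots + orange with both tight: 0.8735 servings and 3.745 servings → $2.00.
kale + orange with both tight: 0.2041 servings and 3.682 servings → $2.03.
The minimum over all feasible corners is $2.00.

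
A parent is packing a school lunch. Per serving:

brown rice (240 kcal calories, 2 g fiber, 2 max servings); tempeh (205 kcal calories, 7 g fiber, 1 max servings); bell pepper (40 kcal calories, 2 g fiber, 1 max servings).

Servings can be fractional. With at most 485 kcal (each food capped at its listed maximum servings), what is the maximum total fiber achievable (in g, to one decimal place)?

11.0 g

Fiber per kcal: bell pepper 0.05, tempeh 0.03415, brown rice 0.008333.
Take 1 serving of bell pepper: uses 40 kcal, +2.0 g fiber (running total 2.0 g).
Take 1 serving of tempeh: uses 205 kcal, +7.0 g fiber (running total 9.0 g).
Take 1 serving of brown rice: uses 240 kcal, +2.0 g fiber (running total 11.0 g).
Greedy by best ratio exhausts the calories allowance optimally: 11.0 g.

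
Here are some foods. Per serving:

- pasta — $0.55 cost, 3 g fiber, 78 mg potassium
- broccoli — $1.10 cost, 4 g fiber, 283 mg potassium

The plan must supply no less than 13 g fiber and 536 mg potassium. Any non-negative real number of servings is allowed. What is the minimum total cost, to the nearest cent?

This is a tiny linear program; its minimum lies at a vertex of the feasible set. List the vertices and price them.
pasta only: max(13/3, 536/78) = 6.872 servings → $3.78.
broccoli only: max(13/4, 536/283) = 3.25 servings → $3.58.
pasta + broccoli with both tight: 2.858 servings and 1.106 servings → $2.79.
So the least-cost plan costs $2.79.

$2.79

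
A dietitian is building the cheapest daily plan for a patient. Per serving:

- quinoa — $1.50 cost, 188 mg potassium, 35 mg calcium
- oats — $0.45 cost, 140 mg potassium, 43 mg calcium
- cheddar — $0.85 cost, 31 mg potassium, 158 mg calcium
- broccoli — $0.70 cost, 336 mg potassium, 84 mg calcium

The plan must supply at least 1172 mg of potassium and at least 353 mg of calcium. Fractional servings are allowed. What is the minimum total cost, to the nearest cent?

$2.76

An LP optimum is at a vertex; with two nutrient constraints at most two foods are used. Check each candidate.
quinoa only: max(1172/188, 353/35) = 10.09 servings → $15.13.
oats only: max(1172/140, 353/43) = 8.371 servings → $3.77.
cheddar only: max(1172/31, 353/158) = 37.81 servings → $32.14.
broccoli only: max(1172/336, 353/84) = 4.202 servings → $2.94.
quinoa + oats with both tight: 0.3065 servings and 7.96 servings → $4.04.
quinoa + cheddar with both tight: 6.088 servings and 0.8856 servings → $9.88.
quinoa + broccoli: intersection lies outside the first quadrant.
oats + cheddar with both targets exact would need a negative amount; discard.
oats + broccoli with both tight: 7.5 servings and 0.3631 servings → $3.63.
cheddar + broccoli with both tight: 0.3993 servings and 3.451 servings → $2.76.
So the least-cost plan costs $2.76.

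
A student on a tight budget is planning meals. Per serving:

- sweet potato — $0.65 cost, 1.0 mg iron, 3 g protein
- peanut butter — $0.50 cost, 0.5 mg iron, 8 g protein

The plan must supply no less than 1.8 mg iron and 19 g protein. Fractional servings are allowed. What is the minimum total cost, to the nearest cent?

$1.54

Check every corner: each single food scaled to meet both minima, and each pair solved so both constraints bind.
sweet potato only: max(1.8/1.0, 19/3) = 6.333 servings → $4.12.
peanut butter only: max(1.8/0.5, 19/8) = 3.6 servings → $1.80.
sweet potato + peanut butter with both tight: 0.7538 servings and 2.092 servings → $1.54.
So the least-cost plan costs $1.54.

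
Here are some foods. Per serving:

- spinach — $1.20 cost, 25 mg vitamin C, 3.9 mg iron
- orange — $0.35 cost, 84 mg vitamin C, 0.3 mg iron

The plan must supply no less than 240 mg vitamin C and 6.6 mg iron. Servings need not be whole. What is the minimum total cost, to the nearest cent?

$2.65

Check every corner: each single food scaled to meet both minima, and each pair solved so both constraints bind.
spinach only: max(240/25, 6.6/3.9) = 9.6 servings → $11.52.
orange only: max(240/84, 6.6/0.3) = 22 servings → $7.70.
spinach + orange with both tight: 1.507 servings and 2.409 servings → $2.65.
Cheapest feasible corner: $2.65.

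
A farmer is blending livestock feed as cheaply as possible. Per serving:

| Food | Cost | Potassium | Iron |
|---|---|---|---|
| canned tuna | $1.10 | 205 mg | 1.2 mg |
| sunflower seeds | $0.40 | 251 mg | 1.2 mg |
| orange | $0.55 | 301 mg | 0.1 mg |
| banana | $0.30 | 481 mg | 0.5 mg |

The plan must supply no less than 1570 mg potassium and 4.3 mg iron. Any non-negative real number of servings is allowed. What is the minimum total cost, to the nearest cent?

This is a tiny linear program; its minimum lies at a vertex of the feasible set. List the vertices and price them.
canned tuna only: max(1570/205, 4.3/1.2) = 7.659 servings → $8.42.
sunflower seeds only: max(1570/251, 4.3/1.2) = 6.255 servings → $2.50.
orange only: max(1570/301, 4.3/0.1) = 43 servings → $23.65.
banana only: max(1570/481, 4.3/0.5) = 8.6 servings → $2.58.
canned tuna + sunflower seeds: intersection lies outside the first quadrant.
canned tuna + orange with both tight: 3.338 servings and 2.942 servings → $5.29.
canned tuna + banana with both tight: 2.703 servings and 2.112 servings → $3.61.
sunflower seeds + orange with both tight: 3.384 servings and 2.394 servings → $2.67.
sunflower seeds + banana with both tight: 2.841 servings and 1.781 servings → $1.67.
orange + banana: intersection lies outside the first quadrant.
So the least-cost plan costs $1.67.

$1.67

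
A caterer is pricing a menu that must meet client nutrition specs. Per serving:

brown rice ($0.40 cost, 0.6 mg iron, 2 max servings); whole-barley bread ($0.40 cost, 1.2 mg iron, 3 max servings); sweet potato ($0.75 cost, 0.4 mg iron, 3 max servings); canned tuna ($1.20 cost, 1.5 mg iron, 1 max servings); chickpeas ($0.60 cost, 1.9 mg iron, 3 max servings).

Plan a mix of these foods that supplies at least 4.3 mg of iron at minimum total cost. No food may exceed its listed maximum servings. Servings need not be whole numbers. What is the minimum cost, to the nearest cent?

$1.36

Cost per mg of iron: chickpeas $0.3158, whole-barley bread $0.3333, brown rice $0.6667, canned tuna $0.8000, sweet potato $1.8750.
Take 2.263 servings of chickpeas: +4.3 mg iron for $1.36 (total $1.36, still need 0.0 mg).
Greedy by cheapest-per-mg is optimal for a single linear constraint, so the minimum cost is $1.36.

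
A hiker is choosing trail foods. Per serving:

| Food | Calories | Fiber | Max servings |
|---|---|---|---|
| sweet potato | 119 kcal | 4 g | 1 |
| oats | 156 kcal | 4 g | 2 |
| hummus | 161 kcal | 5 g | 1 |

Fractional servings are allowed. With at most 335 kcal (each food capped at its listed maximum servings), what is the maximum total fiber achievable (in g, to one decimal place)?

10.4 g

Fiber per kcal: sweet potato 0.03361, hummus 0.03106, oats 0.02564.
Take 1 serving of sweet potato: uses 119 kcal, +4.0 g fiber (running total 4.0 g).
Take 1 serving of hummus: uses 161 kcal, +5.0 g fiber (running total 9.0 g).
Take 0.3526 servings of oats: uses 55 kcal, +1.4 g fiber (running total 10.4 g).
Greedy by best ratio exhausts the calories allowance optimally: 10.4 g.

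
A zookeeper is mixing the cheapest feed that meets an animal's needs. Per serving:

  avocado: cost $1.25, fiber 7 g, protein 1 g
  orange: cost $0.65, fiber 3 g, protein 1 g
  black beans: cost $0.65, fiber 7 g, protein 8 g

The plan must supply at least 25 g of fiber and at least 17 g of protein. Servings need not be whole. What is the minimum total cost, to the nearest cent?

An LP optimum is at a vertex; with two nutrient constraints at most two foods are used. Check each candidate.
avocado only: max(25/7, 17/1) = 17 servings → $21.25.
orange only: max(25/3, 17/1) = 17 servings → $11.05.
black beans only: max(25/7, 17/8) = 3.571 servings → $2.32.
avocado + orange: the both-tight solution has a negative serving — not a feasible corner.
avocado + black beans with both tight: 1.653 servings and 1.918 servings → $3.31.
orange + black beans with both tight: 4.765 servings and 1.529 servings → $4.09.
So the least-cost plan costs $2.32.

$2.32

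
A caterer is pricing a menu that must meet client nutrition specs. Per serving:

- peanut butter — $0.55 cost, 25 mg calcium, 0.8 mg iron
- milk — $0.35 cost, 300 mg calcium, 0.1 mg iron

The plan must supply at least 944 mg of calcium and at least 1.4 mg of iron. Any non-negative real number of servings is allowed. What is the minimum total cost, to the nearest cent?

For a min-cost LP with two ≥-constraints, a basic feasible solution has at most two positive variables.
peanut butter only: max(944/25, 1.4/0.8) = 37.76 servings → $20.77.
milk only: max(944/300, 1.4/0.1) = 14 servings → $4.90.
peanut butter + milk with both tight: 1.371 servings and 3.032 servings → $1.82.
The minimum over all feasible corners is $1.82.

$1.82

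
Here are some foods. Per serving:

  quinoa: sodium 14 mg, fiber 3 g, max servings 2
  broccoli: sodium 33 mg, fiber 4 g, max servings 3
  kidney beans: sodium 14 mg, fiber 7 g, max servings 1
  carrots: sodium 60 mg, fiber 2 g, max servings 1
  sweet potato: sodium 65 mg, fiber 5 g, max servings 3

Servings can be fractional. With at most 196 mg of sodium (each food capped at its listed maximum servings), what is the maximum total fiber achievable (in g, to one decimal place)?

29.2 g

Fiber per mg sodium: kidney beans 0.5, quinoa 0.2143, broccoli 0.1212, sweet potato 0.07692, carrots 0.03333.
Take 1 serving of kidney beans: uses 14 mg sodium, +7.0 g fiber (running total 7.0 g).
Take 2 servings of quinoa: uses 28 mg sodium, +6.0 g fiber (running total 13.0 g).
Take 3 servings of broccoli: uses 99 mg sodium, +12.0 g fiber (running total 25.0 g).
Take 0.8462 servings of sweet potato: uses 55 mg sodium, +4.2 g fiber (running total 29.2 g).
Filling greedily by fiber-per-mg sodium is optimal for one linear limit, giving 29.2 g.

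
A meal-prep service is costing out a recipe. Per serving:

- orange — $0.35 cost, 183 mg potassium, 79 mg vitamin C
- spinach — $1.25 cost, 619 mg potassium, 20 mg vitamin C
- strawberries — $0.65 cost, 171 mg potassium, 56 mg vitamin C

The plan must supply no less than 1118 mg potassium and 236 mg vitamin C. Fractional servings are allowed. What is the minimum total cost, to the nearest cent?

At the optimum either one food covers both requirements or two foods hit both targets exactly; no other combination can be cheaper.
orange only: max(1118/183, 236/79) = 6.109 servings → $2.14.
spinach only: max(1118/619, 236/20) = 11.8 servings → $14.75.
strawberries only: max(1118/171, 236/56) = 6.538 servings → $4.25.
orange + spinach with both tight: 2.735 servings and 0.9976 servings → $2.20.
orange + strawberries: the both-tight solution has a negative serving — not a feasible corner.
spinach + strawberries with both tight: 0.7122 servings and 3.96 servings → $3.46.
Cheapest feasible corner: $2.14.

$2.14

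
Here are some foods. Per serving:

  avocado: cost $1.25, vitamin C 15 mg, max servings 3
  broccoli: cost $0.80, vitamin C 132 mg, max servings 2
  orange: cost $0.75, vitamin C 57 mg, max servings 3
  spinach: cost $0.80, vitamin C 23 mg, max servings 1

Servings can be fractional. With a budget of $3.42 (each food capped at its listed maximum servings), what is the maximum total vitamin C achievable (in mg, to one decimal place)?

402.3 mg

Vitamin C per dollar: broccoli 165, orange 76, spinach 28.75, avocado 12.
Take 2 servings of broccoli: spends $1.60, +264.0 mg vitamin C (running total 264.0 mg).
Take 2.427 servings of orange: spends $1.82, +138.3 mg vitamin C (running total 402.3 mg).
Filling greedily by vitamin C-per-dollar is optimal for one linear limit, giving 402.3 mg.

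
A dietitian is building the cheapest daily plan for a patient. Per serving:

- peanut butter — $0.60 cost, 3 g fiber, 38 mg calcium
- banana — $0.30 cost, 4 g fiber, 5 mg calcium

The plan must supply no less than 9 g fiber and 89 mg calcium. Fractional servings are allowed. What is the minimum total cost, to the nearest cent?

$1.53

A basic optimal solution has at most two foods positive. Try each food alone and each pair with both targets met exactly.
peanut butter only: max(9/3, 89/38) = 3 servings → $1.80.
banana only: max(9/4, 89/5) = 17.8 servings → $5.34.
peanut butter + banana with both tight: 2.27 servings and 0.5474 servings → $1.53.
Cheapest feasible corner: $1.53.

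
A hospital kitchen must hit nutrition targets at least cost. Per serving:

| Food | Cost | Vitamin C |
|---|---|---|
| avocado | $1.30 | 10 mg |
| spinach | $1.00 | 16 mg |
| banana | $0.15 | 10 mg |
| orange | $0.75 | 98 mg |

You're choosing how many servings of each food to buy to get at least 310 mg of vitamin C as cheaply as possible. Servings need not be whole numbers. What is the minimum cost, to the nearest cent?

Cost per mg of vitamin C: orange $0.0077, banana $0.0150, spinach $0.0625, avocado $0.1300.
With no serving limits, use only orange: 310 mg / 98 mg = 3.163 servings × $0.75 = $2.37.

$2.37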